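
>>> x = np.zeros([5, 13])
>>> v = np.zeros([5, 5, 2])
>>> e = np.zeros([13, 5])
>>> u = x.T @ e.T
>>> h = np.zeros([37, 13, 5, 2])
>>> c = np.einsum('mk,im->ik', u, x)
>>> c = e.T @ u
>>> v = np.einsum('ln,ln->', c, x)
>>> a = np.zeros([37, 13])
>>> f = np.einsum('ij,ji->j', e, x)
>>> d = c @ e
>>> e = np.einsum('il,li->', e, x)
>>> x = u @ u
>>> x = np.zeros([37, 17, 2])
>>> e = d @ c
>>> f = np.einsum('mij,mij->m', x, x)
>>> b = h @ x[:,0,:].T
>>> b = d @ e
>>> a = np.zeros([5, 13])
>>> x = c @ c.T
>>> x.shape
(5, 5)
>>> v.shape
()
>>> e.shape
(5, 13)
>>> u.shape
(13, 13)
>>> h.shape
(37, 13, 5, 2)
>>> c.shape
(5, 13)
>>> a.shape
(5, 13)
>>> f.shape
(37,)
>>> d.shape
(5, 5)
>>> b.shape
(5, 13)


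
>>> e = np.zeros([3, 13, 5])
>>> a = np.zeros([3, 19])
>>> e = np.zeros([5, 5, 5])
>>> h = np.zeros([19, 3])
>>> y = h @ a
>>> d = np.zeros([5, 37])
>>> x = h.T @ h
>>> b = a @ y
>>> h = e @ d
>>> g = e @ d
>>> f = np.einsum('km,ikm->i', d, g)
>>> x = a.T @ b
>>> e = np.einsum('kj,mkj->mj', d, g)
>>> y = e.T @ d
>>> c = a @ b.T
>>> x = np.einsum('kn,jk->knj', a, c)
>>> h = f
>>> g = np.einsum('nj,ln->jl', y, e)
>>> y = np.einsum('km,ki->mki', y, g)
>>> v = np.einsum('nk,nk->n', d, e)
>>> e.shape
(5, 37)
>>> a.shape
(3, 19)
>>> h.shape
(5,)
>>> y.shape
(37, 37, 5)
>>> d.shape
(5, 37)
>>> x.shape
(3, 19, 3)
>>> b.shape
(3, 19)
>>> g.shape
(37, 5)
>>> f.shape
(5,)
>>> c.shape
(3, 3)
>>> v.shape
(5,)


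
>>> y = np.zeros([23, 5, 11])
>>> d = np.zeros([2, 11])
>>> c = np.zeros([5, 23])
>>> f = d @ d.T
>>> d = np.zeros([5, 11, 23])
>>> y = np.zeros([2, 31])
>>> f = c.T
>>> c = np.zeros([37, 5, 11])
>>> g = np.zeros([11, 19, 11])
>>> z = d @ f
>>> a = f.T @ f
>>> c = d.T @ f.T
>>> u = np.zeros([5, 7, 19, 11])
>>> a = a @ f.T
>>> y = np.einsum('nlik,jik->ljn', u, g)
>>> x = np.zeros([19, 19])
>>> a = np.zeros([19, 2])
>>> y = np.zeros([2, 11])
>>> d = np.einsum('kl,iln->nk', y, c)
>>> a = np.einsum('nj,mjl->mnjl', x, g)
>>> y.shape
(2, 11)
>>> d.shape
(23, 2)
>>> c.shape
(23, 11, 23)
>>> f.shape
(23, 5)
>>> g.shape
(11, 19, 11)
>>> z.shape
(5, 11, 5)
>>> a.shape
(11, 19, 19, 11)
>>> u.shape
(5, 7, 19, 11)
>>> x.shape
(19, 19)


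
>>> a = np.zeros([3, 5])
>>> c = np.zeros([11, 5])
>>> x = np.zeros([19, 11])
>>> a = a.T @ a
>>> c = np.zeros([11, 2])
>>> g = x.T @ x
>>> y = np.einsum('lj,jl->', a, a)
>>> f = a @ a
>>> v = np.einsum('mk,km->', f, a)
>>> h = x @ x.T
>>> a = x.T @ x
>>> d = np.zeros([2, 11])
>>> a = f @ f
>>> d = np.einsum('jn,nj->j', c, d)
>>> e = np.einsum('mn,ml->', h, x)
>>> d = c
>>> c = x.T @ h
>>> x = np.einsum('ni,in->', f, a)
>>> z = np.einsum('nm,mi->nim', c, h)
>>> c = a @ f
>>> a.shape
(5, 5)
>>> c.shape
(5, 5)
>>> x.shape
()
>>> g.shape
(11, 11)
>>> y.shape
()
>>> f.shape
(5, 5)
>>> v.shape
()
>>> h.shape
(19, 19)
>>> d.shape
(11, 2)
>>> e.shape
()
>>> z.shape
(11, 19, 19)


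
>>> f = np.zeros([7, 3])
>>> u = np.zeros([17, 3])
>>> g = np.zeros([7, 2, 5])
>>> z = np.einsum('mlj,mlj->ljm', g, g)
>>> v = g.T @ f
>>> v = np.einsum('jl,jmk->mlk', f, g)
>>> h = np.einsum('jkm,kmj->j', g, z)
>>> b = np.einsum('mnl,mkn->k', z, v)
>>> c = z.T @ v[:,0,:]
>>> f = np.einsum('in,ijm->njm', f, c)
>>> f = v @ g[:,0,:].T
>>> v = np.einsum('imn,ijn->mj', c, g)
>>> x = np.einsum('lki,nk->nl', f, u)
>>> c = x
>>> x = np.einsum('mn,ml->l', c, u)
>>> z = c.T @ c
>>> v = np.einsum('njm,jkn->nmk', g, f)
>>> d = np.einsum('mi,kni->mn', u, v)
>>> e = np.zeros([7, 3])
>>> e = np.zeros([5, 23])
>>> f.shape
(2, 3, 7)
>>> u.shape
(17, 3)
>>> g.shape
(7, 2, 5)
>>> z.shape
(2, 2)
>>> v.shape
(7, 5, 3)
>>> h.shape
(7,)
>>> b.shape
(3,)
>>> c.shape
(17, 2)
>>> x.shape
(3,)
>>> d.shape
(17, 5)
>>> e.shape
(5, 23)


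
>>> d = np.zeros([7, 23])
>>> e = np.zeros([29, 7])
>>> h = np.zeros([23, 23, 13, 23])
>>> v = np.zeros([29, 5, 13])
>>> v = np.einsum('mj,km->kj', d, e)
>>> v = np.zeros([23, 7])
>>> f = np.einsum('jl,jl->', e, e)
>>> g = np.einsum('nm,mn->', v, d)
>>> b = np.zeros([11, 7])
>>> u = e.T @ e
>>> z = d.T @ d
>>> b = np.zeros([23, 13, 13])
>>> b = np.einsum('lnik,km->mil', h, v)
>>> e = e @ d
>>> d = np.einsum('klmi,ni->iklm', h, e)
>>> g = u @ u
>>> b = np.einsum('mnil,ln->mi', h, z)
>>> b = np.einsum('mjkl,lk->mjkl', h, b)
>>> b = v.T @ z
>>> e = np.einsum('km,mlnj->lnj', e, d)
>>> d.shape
(23, 23, 23, 13)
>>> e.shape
(23, 23, 13)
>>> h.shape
(23, 23, 13, 23)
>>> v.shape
(23, 7)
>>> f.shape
()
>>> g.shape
(7, 7)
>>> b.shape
(7, 23)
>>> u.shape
(7, 7)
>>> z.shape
(23, 23)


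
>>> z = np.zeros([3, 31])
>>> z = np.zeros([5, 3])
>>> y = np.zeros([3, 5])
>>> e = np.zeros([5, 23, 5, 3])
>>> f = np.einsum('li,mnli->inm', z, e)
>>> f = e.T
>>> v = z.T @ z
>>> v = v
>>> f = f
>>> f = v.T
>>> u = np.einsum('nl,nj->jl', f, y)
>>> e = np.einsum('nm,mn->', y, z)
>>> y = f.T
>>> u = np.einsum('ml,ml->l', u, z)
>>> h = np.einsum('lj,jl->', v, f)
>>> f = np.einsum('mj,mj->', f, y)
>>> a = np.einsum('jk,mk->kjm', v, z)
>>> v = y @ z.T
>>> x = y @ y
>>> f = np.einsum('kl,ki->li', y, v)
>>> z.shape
(5, 3)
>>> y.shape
(3, 3)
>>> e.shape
()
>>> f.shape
(3, 5)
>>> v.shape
(3, 5)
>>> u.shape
(3,)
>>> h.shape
()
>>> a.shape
(3, 3, 5)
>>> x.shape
(3, 3)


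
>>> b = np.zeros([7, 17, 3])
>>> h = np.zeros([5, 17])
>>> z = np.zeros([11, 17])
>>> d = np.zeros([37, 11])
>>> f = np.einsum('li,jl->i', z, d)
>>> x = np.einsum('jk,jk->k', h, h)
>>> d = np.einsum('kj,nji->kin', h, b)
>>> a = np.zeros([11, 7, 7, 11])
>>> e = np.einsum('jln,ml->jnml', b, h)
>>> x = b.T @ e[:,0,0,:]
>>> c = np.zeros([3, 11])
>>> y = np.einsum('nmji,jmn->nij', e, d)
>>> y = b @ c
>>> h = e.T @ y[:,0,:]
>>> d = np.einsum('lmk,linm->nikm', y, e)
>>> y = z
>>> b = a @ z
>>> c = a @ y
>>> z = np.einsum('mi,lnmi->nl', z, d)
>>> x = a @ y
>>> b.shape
(11, 7, 7, 17)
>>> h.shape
(17, 5, 3, 11)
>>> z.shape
(3, 5)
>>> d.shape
(5, 3, 11, 17)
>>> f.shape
(17,)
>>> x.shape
(11, 7, 7, 17)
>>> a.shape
(11, 7, 7, 11)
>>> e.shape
(7, 3, 5, 17)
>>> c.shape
(11, 7, 7, 17)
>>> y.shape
(11, 17)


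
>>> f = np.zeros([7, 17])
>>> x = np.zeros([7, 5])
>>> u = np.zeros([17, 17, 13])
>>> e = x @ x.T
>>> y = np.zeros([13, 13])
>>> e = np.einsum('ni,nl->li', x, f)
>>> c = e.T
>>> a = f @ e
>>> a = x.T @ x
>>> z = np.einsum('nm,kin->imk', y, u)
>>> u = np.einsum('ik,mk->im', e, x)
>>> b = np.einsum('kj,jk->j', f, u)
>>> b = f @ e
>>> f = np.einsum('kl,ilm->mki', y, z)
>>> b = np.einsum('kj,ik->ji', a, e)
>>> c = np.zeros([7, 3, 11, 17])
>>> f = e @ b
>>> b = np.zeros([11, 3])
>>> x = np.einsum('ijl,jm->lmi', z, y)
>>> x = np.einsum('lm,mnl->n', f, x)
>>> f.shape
(17, 17)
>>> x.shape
(13,)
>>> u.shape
(17, 7)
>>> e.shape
(17, 5)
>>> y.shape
(13, 13)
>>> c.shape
(7, 3, 11, 17)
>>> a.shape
(5, 5)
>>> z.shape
(17, 13, 17)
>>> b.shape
(11, 3)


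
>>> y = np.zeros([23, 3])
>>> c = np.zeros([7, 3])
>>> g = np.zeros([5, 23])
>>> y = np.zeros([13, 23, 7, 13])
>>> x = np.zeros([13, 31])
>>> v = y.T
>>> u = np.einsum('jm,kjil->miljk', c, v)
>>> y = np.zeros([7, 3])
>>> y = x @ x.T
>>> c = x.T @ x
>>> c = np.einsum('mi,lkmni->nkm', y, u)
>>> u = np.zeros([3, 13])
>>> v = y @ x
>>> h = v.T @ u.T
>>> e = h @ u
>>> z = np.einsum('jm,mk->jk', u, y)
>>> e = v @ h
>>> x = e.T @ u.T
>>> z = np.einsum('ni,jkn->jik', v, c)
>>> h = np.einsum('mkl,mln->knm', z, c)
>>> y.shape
(13, 13)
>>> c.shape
(7, 23, 13)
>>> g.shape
(5, 23)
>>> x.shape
(3, 3)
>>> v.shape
(13, 31)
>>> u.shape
(3, 13)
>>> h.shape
(31, 13, 7)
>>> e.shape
(13, 3)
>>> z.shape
(7, 31, 23)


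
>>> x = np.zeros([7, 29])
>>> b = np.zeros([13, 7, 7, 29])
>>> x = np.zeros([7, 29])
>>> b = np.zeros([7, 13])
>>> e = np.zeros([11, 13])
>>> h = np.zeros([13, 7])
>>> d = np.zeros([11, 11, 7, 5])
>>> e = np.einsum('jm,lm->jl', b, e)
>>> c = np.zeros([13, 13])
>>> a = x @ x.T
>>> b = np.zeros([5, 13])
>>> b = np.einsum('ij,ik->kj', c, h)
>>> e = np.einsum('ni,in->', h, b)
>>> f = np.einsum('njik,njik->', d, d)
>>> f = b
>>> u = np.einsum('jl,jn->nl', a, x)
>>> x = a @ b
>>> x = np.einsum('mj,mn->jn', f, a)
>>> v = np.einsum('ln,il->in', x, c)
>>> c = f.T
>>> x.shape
(13, 7)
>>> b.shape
(7, 13)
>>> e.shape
()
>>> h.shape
(13, 7)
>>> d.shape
(11, 11, 7, 5)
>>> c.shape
(13, 7)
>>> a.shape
(7, 7)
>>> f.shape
(7, 13)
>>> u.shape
(29, 7)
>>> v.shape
(13, 7)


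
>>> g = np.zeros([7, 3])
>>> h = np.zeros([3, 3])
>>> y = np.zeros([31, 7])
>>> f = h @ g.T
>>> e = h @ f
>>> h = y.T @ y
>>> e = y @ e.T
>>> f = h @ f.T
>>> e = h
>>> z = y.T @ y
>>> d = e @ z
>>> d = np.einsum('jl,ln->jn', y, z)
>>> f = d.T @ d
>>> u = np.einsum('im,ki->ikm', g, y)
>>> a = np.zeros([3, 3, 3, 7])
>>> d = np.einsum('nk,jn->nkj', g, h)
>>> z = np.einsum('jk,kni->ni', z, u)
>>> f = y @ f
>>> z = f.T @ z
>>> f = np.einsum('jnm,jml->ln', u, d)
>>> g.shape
(7, 3)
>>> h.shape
(7, 7)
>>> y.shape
(31, 7)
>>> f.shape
(7, 31)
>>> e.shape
(7, 7)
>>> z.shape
(7, 3)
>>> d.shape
(7, 3, 7)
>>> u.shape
(7, 31, 3)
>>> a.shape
(3, 3, 3, 7)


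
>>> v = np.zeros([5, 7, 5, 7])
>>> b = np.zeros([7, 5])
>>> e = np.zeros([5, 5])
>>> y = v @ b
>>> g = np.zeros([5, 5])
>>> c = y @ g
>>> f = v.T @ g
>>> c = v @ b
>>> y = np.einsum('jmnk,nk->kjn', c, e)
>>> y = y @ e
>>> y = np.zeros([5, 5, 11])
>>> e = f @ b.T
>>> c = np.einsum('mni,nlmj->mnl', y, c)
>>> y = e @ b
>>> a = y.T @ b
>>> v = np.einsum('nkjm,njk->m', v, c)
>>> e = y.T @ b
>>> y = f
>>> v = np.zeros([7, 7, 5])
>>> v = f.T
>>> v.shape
(5, 7, 5, 7)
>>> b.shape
(7, 5)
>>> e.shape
(5, 7, 5, 5)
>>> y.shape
(7, 5, 7, 5)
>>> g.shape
(5, 5)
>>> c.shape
(5, 5, 7)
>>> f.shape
(7, 5, 7, 5)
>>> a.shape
(5, 7, 5, 5)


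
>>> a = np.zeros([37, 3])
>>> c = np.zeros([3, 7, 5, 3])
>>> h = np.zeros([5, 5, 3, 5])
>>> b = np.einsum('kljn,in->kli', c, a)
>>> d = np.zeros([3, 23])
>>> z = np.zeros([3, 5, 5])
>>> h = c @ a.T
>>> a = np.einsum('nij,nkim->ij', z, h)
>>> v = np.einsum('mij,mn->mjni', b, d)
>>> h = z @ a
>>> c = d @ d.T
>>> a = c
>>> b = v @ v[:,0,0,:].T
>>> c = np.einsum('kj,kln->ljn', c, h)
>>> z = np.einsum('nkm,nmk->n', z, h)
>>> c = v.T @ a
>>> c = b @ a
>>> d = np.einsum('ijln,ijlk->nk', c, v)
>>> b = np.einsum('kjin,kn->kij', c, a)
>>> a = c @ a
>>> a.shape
(3, 37, 23, 3)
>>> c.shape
(3, 37, 23, 3)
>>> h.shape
(3, 5, 5)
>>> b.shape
(3, 23, 37)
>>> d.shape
(3, 7)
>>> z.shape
(3,)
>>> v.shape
(3, 37, 23, 7)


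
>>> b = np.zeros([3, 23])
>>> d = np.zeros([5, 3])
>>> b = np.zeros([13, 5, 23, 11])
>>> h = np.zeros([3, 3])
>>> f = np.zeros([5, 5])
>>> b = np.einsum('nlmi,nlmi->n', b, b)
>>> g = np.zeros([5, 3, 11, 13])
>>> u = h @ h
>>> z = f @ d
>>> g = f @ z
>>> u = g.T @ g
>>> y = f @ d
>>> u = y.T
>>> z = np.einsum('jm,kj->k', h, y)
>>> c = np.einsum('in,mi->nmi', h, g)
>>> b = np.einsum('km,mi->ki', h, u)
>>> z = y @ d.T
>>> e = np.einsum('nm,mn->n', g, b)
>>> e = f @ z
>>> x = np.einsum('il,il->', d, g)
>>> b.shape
(3, 5)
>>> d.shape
(5, 3)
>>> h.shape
(3, 3)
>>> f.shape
(5, 5)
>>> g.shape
(5, 3)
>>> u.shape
(3, 5)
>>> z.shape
(5, 5)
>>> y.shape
(5, 3)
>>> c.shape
(3, 5, 3)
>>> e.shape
(5, 5)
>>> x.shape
()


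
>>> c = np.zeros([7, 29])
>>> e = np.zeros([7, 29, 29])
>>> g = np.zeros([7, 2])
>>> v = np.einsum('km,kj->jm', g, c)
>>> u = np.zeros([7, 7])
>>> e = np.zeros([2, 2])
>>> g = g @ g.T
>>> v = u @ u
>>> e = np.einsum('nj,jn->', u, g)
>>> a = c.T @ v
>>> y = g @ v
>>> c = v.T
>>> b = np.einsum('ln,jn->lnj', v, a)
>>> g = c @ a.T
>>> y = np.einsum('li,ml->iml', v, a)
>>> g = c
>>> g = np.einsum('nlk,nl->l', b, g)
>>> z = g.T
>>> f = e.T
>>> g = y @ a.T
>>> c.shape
(7, 7)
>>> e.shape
()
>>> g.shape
(7, 29, 29)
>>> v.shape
(7, 7)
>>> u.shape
(7, 7)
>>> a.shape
(29, 7)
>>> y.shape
(7, 29, 7)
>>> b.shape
(7, 7, 29)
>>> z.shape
(7,)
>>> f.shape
()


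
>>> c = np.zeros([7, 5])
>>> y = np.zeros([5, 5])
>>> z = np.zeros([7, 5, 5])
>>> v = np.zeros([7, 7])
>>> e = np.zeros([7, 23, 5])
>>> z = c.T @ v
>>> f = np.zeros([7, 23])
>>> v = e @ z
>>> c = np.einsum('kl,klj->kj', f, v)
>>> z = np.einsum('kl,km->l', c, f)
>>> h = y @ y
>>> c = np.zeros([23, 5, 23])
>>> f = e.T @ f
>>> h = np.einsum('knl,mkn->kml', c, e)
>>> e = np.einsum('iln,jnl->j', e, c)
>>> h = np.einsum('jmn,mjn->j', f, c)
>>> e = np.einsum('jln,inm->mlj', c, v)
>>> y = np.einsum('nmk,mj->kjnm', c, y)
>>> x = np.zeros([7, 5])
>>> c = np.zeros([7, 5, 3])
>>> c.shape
(7, 5, 3)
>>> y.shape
(23, 5, 23, 5)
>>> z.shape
(7,)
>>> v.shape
(7, 23, 7)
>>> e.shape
(7, 5, 23)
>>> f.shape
(5, 23, 23)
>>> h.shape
(5,)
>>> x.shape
(7, 5)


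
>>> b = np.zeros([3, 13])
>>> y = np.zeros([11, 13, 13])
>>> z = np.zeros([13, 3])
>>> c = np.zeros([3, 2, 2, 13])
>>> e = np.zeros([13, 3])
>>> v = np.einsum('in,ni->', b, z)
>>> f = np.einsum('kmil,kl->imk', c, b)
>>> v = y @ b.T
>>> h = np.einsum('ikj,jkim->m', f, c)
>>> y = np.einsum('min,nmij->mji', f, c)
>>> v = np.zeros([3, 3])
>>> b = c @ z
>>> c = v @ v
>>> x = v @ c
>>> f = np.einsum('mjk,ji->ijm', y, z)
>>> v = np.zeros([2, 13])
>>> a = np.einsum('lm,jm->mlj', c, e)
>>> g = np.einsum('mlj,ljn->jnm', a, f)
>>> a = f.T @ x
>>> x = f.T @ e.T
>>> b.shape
(3, 2, 2, 3)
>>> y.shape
(2, 13, 2)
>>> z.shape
(13, 3)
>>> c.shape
(3, 3)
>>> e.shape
(13, 3)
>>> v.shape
(2, 13)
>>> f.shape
(3, 13, 2)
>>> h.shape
(13,)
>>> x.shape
(2, 13, 13)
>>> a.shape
(2, 13, 3)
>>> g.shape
(13, 2, 3)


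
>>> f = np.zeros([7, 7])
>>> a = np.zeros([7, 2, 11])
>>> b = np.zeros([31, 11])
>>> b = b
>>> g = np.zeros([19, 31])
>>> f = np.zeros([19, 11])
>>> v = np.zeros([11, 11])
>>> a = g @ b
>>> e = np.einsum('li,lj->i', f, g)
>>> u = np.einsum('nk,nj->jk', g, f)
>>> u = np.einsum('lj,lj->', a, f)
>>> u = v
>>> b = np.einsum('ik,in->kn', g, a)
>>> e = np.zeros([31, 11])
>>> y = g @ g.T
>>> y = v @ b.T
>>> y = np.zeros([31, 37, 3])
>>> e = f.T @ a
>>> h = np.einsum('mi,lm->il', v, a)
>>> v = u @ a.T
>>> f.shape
(19, 11)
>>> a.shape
(19, 11)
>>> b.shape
(31, 11)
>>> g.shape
(19, 31)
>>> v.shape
(11, 19)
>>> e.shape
(11, 11)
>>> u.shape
(11, 11)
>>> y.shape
(31, 37, 3)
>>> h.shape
(11, 19)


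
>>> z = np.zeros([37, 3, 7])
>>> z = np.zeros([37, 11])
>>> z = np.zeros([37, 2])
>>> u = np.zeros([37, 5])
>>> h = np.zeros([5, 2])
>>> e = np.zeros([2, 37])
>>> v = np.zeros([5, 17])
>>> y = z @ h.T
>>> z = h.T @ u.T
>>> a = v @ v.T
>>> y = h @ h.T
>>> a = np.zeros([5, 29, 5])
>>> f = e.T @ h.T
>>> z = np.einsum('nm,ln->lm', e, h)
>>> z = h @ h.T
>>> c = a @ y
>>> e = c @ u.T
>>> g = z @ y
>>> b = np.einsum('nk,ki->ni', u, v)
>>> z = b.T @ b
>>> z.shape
(17, 17)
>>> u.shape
(37, 5)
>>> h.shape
(5, 2)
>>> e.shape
(5, 29, 37)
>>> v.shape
(5, 17)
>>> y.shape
(5, 5)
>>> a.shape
(5, 29, 5)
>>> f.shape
(37, 5)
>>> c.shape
(5, 29, 5)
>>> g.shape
(5, 5)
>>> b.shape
(37, 17)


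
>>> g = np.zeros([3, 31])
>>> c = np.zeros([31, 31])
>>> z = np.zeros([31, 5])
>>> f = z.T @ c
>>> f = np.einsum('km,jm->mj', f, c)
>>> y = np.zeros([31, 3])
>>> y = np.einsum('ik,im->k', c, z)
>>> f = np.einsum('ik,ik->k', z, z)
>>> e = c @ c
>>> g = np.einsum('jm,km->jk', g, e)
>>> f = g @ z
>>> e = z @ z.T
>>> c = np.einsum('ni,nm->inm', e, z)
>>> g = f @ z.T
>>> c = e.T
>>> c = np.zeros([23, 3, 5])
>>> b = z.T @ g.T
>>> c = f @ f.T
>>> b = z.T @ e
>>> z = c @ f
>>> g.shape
(3, 31)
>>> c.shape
(3, 3)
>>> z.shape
(3, 5)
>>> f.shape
(3, 5)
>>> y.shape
(31,)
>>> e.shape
(31, 31)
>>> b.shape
(5, 31)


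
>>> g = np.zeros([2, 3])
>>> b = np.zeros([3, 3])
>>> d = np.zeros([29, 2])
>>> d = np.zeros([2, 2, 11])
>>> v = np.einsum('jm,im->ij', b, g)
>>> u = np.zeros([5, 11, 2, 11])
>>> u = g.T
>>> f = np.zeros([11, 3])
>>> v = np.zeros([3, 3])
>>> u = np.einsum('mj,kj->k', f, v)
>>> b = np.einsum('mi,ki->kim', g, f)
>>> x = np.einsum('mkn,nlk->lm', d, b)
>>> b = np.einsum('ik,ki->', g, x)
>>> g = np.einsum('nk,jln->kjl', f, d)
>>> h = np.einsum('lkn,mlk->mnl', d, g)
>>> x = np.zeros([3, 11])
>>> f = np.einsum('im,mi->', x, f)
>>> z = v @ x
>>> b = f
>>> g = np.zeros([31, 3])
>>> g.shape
(31, 3)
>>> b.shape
()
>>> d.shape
(2, 2, 11)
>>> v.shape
(3, 3)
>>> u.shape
(3,)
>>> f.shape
()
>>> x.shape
(3, 11)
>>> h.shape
(3, 11, 2)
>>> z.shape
(3, 11)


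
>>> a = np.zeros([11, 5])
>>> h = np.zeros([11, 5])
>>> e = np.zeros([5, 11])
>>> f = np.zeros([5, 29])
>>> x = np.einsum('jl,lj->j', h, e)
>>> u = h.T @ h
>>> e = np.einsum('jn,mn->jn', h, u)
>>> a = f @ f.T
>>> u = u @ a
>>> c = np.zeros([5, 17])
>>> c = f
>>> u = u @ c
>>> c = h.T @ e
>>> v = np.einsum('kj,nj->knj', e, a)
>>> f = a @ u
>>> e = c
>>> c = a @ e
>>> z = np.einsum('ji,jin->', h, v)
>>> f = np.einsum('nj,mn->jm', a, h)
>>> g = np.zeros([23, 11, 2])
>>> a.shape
(5, 5)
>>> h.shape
(11, 5)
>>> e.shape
(5, 5)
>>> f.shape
(5, 11)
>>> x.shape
(11,)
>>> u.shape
(5, 29)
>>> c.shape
(5, 5)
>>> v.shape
(11, 5, 5)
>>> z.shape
()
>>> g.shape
(23, 11, 2)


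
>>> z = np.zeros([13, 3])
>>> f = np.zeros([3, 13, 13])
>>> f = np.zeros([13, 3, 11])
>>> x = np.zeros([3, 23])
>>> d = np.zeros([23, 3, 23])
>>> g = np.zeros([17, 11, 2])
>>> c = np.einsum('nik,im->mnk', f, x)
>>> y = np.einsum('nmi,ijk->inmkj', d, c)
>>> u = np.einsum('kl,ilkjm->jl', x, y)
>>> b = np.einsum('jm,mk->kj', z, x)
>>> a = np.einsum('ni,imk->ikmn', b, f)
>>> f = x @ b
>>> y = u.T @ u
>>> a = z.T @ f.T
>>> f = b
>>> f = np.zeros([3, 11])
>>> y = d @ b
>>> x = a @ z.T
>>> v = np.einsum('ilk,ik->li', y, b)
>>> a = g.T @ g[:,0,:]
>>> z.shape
(13, 3)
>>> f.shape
(3, 11)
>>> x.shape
(3, 13)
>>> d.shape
(23, 3, 23)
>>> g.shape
(17, 11, 2)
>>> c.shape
(23, 13, 11)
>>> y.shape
(23, 3, 13)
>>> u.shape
(11, 23)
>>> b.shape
(23, 13)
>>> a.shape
(2, 11, 2)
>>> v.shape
(3, 23)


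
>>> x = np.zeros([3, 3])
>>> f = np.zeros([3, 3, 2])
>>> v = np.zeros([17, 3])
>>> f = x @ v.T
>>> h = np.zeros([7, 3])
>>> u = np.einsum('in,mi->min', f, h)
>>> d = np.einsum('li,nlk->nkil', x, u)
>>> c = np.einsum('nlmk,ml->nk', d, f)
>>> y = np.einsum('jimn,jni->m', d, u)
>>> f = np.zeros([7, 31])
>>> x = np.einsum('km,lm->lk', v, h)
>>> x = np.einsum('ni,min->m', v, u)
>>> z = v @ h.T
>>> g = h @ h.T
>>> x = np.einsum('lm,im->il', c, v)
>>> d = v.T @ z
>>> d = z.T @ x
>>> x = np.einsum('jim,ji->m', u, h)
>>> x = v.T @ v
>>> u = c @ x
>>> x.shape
(3, 3)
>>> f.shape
(7, 31)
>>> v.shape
(17, 3)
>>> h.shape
(7, 3)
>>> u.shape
(7, 3)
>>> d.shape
(7, 7)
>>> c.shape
(7, 3)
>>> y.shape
(3,)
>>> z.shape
(17, 7)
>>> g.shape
(7, 7)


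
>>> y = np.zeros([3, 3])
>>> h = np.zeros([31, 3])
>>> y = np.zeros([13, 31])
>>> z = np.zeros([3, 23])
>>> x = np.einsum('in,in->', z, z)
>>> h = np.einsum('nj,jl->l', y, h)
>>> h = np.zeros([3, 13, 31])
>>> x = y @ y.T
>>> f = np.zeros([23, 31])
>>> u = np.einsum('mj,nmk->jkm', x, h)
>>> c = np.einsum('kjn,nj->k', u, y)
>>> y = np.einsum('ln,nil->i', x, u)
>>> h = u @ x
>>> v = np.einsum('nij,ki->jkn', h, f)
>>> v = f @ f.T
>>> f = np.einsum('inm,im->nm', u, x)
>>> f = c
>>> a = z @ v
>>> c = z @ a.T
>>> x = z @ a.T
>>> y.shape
(31,)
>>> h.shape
(13, 31, 13)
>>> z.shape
(3, 23)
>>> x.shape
(3, 3)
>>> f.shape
(13,)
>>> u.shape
(13, 31, 13)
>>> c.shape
(3, 3)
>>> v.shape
(23, 23)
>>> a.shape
(3, 23)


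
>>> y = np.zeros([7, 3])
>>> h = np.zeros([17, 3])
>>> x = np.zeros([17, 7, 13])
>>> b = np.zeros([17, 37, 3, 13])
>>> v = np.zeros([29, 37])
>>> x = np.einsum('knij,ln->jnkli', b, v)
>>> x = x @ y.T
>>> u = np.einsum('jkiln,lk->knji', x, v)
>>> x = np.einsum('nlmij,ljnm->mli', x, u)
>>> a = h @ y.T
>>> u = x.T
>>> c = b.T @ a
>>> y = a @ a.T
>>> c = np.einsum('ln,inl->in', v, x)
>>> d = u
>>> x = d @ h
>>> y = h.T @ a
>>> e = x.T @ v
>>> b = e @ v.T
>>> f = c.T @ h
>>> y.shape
(3, 7)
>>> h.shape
(17, 3)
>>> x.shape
(29, 37, 3)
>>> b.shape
(3, 37, 29)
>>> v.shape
(29, 37)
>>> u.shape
(29, 37, 17)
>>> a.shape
(17, 7)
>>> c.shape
(17, 37)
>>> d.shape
(29, 37, 17)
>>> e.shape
(3, 37, 37)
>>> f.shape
(37, 3)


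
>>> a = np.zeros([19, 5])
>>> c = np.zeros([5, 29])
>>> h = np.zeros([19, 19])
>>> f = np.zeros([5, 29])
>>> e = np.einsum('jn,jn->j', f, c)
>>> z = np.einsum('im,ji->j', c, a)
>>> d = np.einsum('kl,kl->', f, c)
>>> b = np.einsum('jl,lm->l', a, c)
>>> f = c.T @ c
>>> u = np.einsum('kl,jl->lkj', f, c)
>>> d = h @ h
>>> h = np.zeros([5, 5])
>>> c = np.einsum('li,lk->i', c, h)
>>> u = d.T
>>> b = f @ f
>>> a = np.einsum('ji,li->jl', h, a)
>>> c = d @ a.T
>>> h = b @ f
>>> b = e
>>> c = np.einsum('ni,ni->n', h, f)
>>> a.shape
(5, 19)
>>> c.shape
(29,)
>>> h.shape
(29, 29)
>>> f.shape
(29, 29)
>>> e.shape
(5,)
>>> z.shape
(19,)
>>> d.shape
(19, 19)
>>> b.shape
(5,)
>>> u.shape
(19, 19)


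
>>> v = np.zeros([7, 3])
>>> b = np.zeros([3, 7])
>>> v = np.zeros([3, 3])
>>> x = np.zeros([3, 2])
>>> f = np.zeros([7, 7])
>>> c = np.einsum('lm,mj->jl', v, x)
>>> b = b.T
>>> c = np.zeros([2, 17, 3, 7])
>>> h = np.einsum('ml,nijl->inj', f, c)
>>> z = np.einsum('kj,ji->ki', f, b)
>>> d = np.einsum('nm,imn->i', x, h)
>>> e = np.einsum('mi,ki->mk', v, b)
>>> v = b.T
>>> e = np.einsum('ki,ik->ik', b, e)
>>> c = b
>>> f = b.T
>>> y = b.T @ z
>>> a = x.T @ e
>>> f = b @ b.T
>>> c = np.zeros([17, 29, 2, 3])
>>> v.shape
(3, 7)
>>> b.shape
(7, 3)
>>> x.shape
(3, 2)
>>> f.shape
(7, 7)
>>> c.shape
(17, 29, 2, 3)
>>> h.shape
(17, 2, 3)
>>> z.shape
(7, 3)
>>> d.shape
(17,)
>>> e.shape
(3, 7)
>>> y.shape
(3, 3)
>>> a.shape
(2, 7)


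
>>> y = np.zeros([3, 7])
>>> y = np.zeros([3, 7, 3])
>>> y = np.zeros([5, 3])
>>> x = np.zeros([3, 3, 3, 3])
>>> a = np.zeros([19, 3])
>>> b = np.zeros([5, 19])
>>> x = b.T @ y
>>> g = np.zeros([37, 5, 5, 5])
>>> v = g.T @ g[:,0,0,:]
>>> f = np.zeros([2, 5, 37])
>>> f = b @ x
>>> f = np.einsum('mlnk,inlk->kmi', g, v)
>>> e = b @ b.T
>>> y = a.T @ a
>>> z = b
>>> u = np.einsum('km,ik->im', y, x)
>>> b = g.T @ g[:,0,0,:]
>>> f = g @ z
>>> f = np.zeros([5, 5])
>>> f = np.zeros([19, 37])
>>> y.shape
(3, 3)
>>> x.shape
(19, 3)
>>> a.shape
(19, 3)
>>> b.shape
(5, 5, 5, 5)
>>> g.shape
(37, 5, 5, 5)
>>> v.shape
(5, 5, 5, 5)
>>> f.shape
(19, 37)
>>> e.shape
(5, 5)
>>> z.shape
(5, 19)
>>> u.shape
(19, 3)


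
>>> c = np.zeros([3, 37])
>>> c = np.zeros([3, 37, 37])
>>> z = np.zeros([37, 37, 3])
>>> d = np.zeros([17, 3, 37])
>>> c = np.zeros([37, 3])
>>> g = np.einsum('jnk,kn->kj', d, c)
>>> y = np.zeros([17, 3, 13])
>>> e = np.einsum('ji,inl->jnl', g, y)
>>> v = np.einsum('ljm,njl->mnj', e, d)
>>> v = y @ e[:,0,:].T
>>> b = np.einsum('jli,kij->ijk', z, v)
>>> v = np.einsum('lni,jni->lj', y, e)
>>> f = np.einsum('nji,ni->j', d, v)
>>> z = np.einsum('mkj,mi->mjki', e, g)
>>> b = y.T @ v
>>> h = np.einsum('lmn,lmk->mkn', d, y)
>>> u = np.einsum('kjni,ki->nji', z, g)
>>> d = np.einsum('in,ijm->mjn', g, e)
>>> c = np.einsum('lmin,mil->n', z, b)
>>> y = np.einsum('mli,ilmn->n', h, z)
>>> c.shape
(17,)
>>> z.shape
(37, 13, 3, 17)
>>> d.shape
(13, 3, 17)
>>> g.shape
(37, 17)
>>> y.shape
(17,)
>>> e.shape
(37, 3, 13)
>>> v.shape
(17, 37)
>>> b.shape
(13, 3, 37)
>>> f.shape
(3,)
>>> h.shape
(3, 13, 37)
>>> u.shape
(3, 13, 17)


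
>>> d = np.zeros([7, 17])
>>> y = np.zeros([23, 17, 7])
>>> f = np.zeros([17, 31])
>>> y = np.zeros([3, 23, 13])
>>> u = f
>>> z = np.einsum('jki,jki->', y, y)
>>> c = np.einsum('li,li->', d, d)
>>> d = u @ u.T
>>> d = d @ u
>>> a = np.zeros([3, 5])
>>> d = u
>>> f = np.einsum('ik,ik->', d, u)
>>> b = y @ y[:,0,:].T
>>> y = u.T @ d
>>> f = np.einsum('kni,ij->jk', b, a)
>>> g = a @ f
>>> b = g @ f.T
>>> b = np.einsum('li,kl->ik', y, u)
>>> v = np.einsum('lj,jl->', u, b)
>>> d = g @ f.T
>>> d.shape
(3, 5)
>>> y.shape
(31, 31)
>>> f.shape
(5, 3)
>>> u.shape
(17, 31)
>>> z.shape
()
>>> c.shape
()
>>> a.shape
(3, 5)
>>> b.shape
(31, 17)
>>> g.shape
(3, 3)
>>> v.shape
()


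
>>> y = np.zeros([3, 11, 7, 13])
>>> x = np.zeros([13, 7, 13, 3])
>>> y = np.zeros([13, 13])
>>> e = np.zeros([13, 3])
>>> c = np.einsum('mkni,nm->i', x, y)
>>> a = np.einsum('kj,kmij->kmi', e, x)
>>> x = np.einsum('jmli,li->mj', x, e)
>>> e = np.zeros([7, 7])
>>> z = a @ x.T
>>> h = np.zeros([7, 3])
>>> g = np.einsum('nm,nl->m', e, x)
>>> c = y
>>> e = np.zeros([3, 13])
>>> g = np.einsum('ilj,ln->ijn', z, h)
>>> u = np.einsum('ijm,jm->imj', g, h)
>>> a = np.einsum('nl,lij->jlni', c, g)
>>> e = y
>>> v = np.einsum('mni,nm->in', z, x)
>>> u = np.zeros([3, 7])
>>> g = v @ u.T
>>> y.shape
(13, 13)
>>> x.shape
(7, 13)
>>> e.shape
(13, 13)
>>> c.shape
(13, 13)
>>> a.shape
(3, 13, 13, 7)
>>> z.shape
(13, 7, 7)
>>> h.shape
(7, 3)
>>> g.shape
(7, 3)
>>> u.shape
(3, 7)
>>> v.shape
(7, 7)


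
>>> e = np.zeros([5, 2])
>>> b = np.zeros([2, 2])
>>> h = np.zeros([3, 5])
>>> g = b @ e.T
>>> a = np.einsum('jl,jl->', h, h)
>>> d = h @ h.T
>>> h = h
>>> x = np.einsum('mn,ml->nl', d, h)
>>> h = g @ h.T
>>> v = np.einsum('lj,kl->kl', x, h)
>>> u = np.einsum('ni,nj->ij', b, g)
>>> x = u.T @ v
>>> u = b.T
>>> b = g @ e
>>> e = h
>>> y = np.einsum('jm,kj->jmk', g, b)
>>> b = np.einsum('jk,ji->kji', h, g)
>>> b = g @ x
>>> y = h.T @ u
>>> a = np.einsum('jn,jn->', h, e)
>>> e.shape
(2, 3)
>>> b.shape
(2, 3)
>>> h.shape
(2, 3)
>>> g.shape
(2, 5)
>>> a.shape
()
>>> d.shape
(3, 3)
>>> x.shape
(5, 3)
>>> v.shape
(2, 3)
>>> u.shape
(2, 2)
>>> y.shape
(3, 2)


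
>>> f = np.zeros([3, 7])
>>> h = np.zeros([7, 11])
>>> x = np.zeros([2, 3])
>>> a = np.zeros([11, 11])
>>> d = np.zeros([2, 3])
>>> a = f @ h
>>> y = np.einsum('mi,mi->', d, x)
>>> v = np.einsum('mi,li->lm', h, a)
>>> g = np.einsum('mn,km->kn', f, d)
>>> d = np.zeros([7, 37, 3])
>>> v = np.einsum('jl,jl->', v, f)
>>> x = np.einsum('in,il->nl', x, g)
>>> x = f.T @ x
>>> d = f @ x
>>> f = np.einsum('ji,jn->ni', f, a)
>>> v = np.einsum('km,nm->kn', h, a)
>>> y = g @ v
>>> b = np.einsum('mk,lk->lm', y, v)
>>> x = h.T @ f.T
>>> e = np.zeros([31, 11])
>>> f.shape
(11, 7)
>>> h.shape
(7, 11)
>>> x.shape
(11, 11)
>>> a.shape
(3, 11)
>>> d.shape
(3, 7)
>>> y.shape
(2, 3)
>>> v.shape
(7, 3)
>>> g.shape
(2, 7)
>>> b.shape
(7, 2)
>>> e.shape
(31, 11)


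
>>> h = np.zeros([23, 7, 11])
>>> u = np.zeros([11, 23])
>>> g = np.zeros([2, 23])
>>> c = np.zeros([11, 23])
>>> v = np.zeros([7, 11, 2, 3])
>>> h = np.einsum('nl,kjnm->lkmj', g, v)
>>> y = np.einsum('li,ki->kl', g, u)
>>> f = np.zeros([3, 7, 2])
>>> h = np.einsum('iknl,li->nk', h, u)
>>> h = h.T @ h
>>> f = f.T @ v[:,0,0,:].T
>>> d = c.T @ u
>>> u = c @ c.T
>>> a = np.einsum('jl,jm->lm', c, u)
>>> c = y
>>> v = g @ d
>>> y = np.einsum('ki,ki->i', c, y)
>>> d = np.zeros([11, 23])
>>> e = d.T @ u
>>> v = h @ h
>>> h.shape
(7, 7)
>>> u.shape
(11, 11)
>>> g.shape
(2, 23)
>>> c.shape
(11, 2)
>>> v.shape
(7, 7)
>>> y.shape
(2,)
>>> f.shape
(2, 7, 7)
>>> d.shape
(11, 23)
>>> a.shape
(23, 11)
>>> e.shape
(23, 11)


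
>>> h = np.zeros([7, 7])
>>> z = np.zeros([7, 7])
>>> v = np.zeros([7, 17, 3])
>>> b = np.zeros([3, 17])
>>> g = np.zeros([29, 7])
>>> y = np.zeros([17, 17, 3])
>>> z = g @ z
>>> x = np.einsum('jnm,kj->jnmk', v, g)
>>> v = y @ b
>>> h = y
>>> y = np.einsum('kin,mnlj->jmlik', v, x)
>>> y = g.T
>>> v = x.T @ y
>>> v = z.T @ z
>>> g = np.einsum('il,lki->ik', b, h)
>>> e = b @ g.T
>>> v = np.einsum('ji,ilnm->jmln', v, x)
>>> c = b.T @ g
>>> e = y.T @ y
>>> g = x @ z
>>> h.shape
(17, 17, 3)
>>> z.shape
(29, 7)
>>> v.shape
(7, 29, 17, 3)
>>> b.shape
(3, 17)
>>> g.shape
(7, 17, 3, 7)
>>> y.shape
(7, 29)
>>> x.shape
(7, 17, 3, 29)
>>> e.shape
(29, 29)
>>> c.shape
(17, 17)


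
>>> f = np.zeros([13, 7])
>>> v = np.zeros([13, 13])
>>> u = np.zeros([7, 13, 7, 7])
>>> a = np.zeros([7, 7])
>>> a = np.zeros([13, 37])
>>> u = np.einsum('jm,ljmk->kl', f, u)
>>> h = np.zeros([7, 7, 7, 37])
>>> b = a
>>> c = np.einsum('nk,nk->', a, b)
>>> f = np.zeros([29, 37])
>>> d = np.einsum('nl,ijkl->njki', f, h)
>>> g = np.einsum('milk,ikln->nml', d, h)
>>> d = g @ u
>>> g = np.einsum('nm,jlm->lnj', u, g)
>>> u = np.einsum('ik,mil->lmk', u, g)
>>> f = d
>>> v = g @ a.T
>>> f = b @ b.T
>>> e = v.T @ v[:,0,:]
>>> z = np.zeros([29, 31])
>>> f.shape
(13, 13)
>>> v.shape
(29, 7, 13)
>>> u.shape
(37, 29, 7)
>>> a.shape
(13, 37)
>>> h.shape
(7, 7, 7, 37)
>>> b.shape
(13, 37)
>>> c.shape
()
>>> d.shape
(37, 29, 7)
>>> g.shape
(29, 7, 37)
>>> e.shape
(13, 7, 13)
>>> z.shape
(29, 31)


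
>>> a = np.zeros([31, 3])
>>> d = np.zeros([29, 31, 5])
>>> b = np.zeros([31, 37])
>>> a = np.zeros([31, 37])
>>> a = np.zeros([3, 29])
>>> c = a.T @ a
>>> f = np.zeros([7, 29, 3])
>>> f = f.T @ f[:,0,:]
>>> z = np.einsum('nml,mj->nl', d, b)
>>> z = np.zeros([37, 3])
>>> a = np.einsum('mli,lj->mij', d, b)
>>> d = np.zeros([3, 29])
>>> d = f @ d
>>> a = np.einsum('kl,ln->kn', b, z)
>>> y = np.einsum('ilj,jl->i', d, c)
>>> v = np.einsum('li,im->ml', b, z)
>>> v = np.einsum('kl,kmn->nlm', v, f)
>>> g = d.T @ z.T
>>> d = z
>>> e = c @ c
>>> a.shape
(31, 3)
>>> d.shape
(37, 3)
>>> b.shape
(31, 37)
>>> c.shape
(29, 29)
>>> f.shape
(3, 29, 3)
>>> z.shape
(37, 3)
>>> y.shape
(3,)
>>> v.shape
(3, 31, 29)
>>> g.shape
(29, 29, 37)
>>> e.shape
(29, 29)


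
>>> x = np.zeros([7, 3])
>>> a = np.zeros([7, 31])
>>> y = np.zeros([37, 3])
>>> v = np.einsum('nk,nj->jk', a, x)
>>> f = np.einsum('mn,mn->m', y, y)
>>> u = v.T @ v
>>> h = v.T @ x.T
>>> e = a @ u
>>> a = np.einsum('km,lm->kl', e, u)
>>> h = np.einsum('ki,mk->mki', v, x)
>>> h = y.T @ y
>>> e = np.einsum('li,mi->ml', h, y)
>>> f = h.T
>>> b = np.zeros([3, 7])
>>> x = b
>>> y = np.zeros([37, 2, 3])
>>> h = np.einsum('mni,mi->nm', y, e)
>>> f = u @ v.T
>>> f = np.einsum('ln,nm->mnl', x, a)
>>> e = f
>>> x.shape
(3, 7)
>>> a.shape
(7, 31)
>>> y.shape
(37, 2, 3)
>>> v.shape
(3, 31)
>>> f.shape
(31, 7, 3)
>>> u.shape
(31, 31)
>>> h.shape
(2, 37)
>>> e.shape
(31, 7, 3)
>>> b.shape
(3, 7)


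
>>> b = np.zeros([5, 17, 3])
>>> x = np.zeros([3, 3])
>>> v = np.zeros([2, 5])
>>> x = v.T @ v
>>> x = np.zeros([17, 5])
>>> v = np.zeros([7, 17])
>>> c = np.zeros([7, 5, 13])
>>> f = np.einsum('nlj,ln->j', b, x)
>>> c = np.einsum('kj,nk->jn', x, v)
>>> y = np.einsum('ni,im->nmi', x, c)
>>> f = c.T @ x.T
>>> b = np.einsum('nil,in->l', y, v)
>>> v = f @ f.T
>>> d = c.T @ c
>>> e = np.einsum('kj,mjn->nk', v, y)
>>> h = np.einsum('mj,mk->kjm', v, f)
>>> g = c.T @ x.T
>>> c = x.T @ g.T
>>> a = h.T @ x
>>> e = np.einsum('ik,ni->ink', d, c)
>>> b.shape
(5,)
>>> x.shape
(17, 5)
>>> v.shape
(7, 7)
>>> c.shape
(5, 7)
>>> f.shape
(7, 17)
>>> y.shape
(17, 7, 5)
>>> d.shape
(7, 7)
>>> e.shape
(7, 5, 7)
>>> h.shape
(17, 7, 7)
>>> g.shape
(7, 17)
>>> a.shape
(7, 7, 5)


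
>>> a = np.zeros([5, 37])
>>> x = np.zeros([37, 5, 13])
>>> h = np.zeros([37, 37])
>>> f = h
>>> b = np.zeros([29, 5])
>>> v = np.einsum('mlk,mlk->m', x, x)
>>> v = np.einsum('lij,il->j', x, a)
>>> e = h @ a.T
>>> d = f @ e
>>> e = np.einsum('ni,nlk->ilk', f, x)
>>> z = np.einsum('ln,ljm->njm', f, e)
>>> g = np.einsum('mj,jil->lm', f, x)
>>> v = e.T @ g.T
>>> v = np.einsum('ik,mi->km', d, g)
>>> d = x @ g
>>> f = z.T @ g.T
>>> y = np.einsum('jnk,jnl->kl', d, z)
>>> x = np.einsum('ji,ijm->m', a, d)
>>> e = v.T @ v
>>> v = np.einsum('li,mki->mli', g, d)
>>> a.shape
(5, 37)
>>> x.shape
(37,)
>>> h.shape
(37, 37)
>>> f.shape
(13, 5, 13)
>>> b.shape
(29, 5)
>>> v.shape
(37, 13, 37)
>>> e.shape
(13, 13)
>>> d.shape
(37, 5, 37)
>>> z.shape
(37, 5, 13)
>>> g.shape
(13, 37)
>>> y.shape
(37, 13)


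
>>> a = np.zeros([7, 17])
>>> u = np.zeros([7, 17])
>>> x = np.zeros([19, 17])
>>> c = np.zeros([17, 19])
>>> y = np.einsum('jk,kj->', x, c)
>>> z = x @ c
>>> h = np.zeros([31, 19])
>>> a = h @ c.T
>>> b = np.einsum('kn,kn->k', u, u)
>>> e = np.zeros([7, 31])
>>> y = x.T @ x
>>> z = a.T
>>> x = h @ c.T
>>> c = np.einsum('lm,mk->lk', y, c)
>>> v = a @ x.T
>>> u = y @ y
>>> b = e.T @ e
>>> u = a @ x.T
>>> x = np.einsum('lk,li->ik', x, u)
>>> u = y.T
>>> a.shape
(31, 17)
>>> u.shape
(17, 17)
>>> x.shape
(31, 17)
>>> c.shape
(17, 19)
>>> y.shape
(17, 17)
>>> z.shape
(17, 31)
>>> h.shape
(31, 19)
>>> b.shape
(31, 31)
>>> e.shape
(7, 31)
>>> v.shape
(31, 31)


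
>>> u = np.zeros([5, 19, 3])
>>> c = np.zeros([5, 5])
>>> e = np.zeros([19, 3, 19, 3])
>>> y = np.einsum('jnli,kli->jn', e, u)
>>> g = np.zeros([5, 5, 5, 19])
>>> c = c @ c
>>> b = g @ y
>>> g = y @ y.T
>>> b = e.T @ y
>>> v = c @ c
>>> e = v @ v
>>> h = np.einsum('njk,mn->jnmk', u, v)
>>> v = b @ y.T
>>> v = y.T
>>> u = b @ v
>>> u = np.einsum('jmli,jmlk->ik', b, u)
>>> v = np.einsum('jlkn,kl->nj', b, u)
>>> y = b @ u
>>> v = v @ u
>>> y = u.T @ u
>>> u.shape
(3, 19)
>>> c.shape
(5, 5)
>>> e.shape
(5, 5)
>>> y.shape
(19, 19)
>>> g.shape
(19, 19)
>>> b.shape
(3, 19, 3, 3)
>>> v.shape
(3, 19)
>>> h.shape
(19, 5, 5, 3)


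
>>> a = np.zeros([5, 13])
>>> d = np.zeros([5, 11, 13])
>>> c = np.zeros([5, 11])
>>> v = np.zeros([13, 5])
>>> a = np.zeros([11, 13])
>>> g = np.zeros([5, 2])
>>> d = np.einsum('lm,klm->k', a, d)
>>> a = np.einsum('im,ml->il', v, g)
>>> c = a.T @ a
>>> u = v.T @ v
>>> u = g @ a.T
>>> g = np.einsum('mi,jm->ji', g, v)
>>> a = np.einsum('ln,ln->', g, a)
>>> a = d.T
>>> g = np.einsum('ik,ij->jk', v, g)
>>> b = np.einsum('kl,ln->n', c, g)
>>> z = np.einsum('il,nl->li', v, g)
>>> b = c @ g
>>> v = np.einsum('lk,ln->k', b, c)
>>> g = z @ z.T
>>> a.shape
(5,)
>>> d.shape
(5,)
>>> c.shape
(2, 2)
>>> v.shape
(5,)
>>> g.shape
(5, 5)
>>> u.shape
(5, 13)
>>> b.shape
(2, 5)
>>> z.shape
(5, 13)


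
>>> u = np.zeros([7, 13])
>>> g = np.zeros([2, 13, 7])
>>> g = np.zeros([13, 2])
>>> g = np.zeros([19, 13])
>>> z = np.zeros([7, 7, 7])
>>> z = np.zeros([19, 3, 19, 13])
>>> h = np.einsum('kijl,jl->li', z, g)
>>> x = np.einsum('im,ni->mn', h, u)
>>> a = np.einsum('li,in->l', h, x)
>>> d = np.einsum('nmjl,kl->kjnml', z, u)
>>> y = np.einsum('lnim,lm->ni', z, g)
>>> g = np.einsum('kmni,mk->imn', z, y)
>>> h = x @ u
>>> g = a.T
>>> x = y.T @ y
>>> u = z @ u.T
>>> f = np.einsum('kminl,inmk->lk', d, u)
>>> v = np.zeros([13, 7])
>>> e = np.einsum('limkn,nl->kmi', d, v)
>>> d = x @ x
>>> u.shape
(19, 3, 19, 7)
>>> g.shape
(13,)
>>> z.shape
(19, 3, 19, 13)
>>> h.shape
(3, 13)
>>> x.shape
(19, 19)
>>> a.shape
(13,)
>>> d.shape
(19, 19)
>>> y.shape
(3, 19)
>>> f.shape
(13, 7)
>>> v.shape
(13, 7)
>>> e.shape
(3, 19, 19)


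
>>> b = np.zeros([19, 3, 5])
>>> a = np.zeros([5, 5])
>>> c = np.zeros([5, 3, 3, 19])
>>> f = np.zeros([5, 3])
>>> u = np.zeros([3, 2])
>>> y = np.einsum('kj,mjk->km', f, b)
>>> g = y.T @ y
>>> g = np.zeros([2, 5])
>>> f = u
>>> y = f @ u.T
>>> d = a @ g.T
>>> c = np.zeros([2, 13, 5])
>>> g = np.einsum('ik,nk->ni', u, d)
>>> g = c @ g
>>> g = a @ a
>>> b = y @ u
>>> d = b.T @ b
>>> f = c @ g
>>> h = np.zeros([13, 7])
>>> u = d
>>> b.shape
(3, 2)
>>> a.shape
(5, 5)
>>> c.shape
(2, 13, 5)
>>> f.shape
(2, 13, 5)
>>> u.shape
(2, 2)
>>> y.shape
(3, 3)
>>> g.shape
(5, 5)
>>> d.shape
(2, 2)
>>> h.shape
(13, 7)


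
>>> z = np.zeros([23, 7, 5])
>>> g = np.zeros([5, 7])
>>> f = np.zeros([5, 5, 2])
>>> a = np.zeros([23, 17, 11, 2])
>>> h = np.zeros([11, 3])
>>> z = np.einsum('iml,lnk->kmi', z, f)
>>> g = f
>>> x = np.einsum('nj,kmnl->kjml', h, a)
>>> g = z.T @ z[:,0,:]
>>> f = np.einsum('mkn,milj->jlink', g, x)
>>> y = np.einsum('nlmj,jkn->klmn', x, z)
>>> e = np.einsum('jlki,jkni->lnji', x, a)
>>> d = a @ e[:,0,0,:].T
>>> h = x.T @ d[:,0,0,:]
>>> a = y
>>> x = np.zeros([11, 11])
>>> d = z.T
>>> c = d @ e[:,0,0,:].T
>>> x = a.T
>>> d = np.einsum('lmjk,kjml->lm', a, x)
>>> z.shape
(2, 7, 23)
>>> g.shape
(23, 7, 23)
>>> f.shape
(2, 17, 3, 23, 7)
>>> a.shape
(7, 3, 17, 23)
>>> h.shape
(2, 17, 3, 3)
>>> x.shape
(23, 17, 3, 7)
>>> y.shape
(7, 3, 17, 23)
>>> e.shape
(3, 11, 23, 2)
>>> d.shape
(7, 3)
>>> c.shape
(23, 7, 3)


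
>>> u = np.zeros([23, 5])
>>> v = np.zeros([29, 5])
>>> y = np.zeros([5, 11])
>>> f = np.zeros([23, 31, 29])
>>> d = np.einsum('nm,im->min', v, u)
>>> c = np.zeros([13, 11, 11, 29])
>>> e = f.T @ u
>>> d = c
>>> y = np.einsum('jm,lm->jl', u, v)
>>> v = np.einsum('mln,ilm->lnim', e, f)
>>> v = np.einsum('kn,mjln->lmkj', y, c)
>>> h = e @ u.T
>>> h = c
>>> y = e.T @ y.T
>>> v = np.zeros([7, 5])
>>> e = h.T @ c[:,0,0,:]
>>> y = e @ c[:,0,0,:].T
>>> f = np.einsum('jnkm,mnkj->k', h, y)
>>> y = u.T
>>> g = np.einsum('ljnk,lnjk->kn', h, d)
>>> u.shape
(23, 5)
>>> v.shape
(7, 5)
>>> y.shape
(5, 23)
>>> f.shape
(11,)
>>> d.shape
(13, 11, 11, 29)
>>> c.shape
(13, 11, 11, 29)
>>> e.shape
(29, 11, 11, 29)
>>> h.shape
(13, 11, 11, 29)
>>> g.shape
(29, 11)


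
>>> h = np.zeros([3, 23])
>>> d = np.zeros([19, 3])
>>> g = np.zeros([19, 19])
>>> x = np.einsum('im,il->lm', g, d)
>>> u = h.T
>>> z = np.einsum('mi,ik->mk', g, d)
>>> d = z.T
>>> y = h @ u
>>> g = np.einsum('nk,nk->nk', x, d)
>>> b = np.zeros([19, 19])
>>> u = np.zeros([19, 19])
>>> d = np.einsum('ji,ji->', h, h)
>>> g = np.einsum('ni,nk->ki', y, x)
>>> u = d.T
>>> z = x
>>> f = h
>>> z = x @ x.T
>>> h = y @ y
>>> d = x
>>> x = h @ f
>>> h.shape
(3, 3)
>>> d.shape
(3, 19)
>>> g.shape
(19, 3)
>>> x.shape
(3, 23)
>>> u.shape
()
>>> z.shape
(3, 3)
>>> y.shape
(3, 3)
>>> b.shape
(19, 19)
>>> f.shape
(3, 23)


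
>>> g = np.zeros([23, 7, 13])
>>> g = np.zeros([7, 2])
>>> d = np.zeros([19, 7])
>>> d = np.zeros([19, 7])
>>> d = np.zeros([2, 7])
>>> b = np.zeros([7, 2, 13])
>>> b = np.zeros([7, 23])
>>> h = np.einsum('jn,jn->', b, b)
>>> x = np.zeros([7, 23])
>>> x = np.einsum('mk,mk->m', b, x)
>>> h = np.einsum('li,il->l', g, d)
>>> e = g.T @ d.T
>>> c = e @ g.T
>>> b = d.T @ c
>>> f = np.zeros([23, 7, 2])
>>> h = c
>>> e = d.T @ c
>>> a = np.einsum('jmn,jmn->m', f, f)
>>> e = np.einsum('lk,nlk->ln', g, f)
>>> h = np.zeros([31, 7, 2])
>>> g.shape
(7, 2)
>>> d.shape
(2, 7)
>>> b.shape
(7, 7)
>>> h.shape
(31, 7, 2)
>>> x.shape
(7,)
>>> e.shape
(7, 23)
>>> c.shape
(2, 7)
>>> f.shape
(23, 7, 2)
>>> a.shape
(7,)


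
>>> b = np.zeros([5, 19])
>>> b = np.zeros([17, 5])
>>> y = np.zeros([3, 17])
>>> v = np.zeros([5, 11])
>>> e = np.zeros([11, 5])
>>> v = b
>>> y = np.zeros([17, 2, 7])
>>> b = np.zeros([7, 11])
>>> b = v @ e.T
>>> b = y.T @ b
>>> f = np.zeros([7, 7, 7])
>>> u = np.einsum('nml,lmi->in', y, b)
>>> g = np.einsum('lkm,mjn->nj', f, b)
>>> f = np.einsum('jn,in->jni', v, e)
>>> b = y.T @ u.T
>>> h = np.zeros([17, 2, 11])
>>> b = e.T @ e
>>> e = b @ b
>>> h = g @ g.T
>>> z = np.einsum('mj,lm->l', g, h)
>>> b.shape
(5, 5)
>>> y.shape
(17, 2, 7)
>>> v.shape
(17, 5)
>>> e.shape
(5, 5)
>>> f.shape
(17, 5, 11)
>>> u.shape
(11, 17)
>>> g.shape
(11, 2)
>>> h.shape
(11, 11)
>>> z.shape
(11,)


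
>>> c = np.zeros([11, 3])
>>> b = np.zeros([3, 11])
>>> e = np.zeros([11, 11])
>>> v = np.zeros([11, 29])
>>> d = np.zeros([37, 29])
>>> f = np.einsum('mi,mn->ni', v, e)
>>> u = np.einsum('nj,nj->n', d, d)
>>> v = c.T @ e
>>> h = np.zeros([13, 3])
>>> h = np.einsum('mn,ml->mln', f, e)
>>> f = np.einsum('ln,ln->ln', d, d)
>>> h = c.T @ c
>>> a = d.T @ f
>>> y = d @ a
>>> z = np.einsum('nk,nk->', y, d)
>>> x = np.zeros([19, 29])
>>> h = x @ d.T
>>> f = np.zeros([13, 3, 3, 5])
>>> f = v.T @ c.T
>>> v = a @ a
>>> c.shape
(11, 3)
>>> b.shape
(3, 11)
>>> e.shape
(11, 11)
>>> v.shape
(29, 29)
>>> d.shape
(37, 29)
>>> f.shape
(11, 11)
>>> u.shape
(37,)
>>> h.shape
(19, 37)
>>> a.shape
(29, 29)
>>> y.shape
(37, 29)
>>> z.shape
()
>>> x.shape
(19, 29)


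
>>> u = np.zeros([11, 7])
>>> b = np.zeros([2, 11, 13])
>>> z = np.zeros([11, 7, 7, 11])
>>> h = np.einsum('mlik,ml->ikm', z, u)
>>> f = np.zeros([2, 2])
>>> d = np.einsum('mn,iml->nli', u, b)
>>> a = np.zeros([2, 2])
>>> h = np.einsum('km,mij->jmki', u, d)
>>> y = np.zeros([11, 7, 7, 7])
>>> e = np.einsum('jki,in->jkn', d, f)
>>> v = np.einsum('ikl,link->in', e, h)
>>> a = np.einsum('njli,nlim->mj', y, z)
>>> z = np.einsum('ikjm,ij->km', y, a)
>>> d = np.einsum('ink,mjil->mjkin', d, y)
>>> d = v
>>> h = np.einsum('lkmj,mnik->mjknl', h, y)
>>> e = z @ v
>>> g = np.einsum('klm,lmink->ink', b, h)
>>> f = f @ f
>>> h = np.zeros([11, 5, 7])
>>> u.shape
(11, 7)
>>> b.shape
(2, 11, 13)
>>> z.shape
(7, 7)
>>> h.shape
(11, 5, 7)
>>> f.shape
(2, 2)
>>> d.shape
(7, 11)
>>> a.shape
(11, 7)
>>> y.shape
(11, 7, 7, 7)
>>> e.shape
(7, 11)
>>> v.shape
(7, 11)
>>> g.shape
(7, 7, 2)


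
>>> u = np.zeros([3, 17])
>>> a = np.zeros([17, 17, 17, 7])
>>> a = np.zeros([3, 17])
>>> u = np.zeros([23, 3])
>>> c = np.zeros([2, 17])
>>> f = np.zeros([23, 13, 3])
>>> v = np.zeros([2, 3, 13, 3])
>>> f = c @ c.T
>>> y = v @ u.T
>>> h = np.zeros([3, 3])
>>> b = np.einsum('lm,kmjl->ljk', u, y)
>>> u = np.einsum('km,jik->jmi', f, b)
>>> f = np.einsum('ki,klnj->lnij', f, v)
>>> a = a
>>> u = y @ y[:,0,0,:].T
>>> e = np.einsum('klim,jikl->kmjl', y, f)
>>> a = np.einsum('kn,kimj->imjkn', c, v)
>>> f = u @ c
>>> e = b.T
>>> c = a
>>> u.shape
(2, 3, 13, 2)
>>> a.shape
(3, 13, 3, 2, 17)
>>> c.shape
(3, 13, 3, 2, 17)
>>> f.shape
(2, 3, 13, 17)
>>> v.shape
(2, 3, 13, 3)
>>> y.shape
(2, 3, 13, 23)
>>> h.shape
(3, 3)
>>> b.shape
(23, 13, 2)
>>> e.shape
(2, 13, 23)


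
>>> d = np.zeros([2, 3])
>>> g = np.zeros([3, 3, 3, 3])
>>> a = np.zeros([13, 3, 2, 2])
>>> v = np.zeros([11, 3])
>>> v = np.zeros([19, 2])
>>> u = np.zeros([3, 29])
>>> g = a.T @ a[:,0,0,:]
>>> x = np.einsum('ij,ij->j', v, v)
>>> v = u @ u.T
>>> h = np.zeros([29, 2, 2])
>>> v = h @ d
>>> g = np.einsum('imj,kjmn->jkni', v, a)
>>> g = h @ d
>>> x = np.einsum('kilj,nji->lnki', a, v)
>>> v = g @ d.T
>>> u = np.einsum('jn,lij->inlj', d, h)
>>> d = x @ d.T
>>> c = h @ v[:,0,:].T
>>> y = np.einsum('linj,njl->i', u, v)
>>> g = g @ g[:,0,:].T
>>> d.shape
(2, 29, 13, 2)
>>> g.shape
(29, 2, 29)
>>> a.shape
(13, 3, 2, 2)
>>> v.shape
(29, 2, 2)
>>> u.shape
(2, 3, 29, 2)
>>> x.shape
(2, 29, 13, 3)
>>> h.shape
(29, 2, 2)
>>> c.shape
(29, 2, 29)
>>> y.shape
(3,)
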